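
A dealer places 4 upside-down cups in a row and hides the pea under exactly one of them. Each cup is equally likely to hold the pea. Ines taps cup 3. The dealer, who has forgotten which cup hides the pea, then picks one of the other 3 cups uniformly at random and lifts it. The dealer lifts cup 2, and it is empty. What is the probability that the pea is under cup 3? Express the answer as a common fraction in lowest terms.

Apply Bayes' rule, conditioning on where the pea actually is.
If it is under any of cups 1, 3, and 4 (prior 1/4 each): the dealer picks cup 2 with probability 1/3 regardless, and it is not the prize; weight (1/4)·(1/3) = 1/12 each.
If it is under cup 2 (prior 1/4): the dealer opened cup 2, so this case is ruled out; weight (1/4)·0 = 0.
The weights sum to 1/4.
So P(the pea under cup 3 | the dealer opened cup 2) = (1/12) / (1/4) = 1/3.

1/3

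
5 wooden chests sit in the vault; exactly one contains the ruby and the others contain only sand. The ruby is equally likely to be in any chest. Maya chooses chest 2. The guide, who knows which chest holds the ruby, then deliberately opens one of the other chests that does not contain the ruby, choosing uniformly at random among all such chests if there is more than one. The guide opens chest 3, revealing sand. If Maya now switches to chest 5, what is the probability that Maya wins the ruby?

4/15

Condition on the true location of the ruby.
If it is in any of chests 1, 4, and 5 (prior 1/5 each): the guide has 3 equally likely choices, so probability 1/3; weight (1/5)·(1/3) = 1/15 each.
If it is in chest 2 (prior 1/5): the guide has 4 equally likely choices, so probability 1/4; weight (1/5)·(1/4) = 1/20.
If it is in chest 3 (prior 1/5): the guide opened chest 3, so this case is ruled out; weight (1/5)·0 = 0.
The weights sum to 1/4.
So P(the ruby in chest 5 | the guide opened chest 3) = (1/15) / (1/4) = 4/15.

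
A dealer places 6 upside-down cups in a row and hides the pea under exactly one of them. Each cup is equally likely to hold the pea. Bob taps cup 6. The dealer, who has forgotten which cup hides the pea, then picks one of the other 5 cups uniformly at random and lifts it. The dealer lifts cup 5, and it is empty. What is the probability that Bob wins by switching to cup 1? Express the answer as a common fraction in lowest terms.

Because the dealer chose which cup to lift without knowing where the pea is, the choice is independent of the prize location. Learning that cup 5 does not hold the pea simply rules out that one location and leaves the remaining 5 cups still equally likely by symmetry.
So P(the pea under cup 1) = 1/5.

1/5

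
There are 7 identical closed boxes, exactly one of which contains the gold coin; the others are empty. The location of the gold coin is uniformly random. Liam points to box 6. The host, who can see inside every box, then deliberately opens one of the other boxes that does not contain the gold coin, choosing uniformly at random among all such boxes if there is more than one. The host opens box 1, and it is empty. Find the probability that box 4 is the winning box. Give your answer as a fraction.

Apply Bayes' rule, conditioning on where the gold coin actually is.
If it is in box 1 (prior 1/7): the host opened box 1, so this case is ruled out; weight (1/7)·0 = 0.
If it is in any of boxes 2, 3, 4, 5, and 7 (prior 1/7 each): the host has 5 equally likely choices, so probability 1/5; weight (1/7)·(1/5) = 1/35 each.
If it is in box 6 (prior 1/7): the host has 6 equally likely choices, so probability 1/6; weight (1/7)·(1/6) = 1/42.
The weights sum to 1/6.
So P(the gold coin in box 4 | the host opened box 1) = (1/35) / (1/6) = 6/35.

6/35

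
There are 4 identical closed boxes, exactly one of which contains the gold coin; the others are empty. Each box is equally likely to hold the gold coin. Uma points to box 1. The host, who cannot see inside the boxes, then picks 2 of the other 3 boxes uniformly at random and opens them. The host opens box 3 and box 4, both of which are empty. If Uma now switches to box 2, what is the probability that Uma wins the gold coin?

Consider each possible location of the gold coin in turn.
If it is in either of boxes 1 and 2 (prior 1/4 each): the host picks exactly this set with probability 1/3 regardless, and none is the prize; weight (1/4)·(1/3) = 1/12 each.
If it is in either of boxes 3 and 4 (prior 1/4 each): that box was opened and seen not to hold the prize — ruled out; weight (1/4)·0 = 0 each.
The weights sum to 1/6.
So P(the gold coin in box 2 | the host opened box 3 and box 4) = (1/12) / (1/6) = 1/2.

1/2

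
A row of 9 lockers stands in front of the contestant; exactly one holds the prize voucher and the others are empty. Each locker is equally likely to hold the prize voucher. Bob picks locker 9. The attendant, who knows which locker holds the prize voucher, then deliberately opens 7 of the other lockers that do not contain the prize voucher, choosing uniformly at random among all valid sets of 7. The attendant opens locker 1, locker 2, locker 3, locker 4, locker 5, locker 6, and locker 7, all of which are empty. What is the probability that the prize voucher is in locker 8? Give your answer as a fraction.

Apply Bayes' rule, conditioning on where the prize voucher actually is.
If it is in any of lockers 1, 2, 3, 4, 5, 6, and 7 (prior 1/9 each): that locker was opened and seen not to hold the prize — ruled out; weight (1/9)·0 = 0 each.
If it is in locker 8 (prior 1/9): the attendant has no choice, probability 1; weight (1/9)·1 = 1/9.
If it is in locker 9 (prior 1/9): the attendant has 8 equally likely choices, so probability 1/8; weight (1/9)·(1/8) = 1/72.
The weights sum to 1/8.
So P(the prize voucher in locker 8 | the attendant opened locker 1, locker 2, locker 3, locker 4, locker 5, locker 6, and locker 7) = (1/9) / (1/8) = 8/9.

8/9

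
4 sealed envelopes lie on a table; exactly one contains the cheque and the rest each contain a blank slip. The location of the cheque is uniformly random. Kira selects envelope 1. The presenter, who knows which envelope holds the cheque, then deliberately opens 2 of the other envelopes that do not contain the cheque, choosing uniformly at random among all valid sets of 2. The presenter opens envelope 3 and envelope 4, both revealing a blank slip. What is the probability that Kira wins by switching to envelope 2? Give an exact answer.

3/4

Condition on the true location of the cheque.
If it is in envelope 1 (prior 1/4): the presenter has 3 equally likely choices, so probability 1/3; weight (1/4)·(1/3) = 1/12.
If it is in envelope 2 (prior 1/4): the presenter has no choice, probability 1; weight (1/4)·1 = 1/4.
If it is in either of envelopes 3 and 4 (prior 1/4 each): that envelope was opened and seen not to hold the prize — ruled out; weight (1/4)·0 = 0 each.
The weights sum to 1/3.
So P(the cheque in envelope 2 | the presenter opened envelope 3 and envelope 4) = (1/4) / (1/3) = 3/4.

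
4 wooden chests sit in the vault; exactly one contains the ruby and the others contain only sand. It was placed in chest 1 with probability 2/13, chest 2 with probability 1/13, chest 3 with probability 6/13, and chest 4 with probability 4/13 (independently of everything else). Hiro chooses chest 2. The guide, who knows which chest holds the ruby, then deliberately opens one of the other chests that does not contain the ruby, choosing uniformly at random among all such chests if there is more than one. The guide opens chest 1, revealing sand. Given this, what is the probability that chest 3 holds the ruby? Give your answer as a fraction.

9/16

Consider each possible location of the ruby in turn.
If it is in chest 1 (prior 2/13): the guide opened chest 1, so this case is ruled out; weight (2/13)·0 = 0.
If it is in chest 2 (prior 1/13): the guide has 3 equally likely choices, so probability 1/3; weight (1/13)·(1/3) = 1/39.
If it is in chest 3 (prior 6/13): the guide has 2 equally likely choices, so probability 1/2; weight (6/13)·(1/2) = 3/13.
If it is in chest 4 (prior 4/13): the guide has 2 equally likely choices, so probability 1/2; weight (4/13)·(1/2) = 2/13.
The weights sum to 16/39.
So P(the ruby in chest 3 | the guide opened chest 1) = (3/13) / (16/39) = 9/16.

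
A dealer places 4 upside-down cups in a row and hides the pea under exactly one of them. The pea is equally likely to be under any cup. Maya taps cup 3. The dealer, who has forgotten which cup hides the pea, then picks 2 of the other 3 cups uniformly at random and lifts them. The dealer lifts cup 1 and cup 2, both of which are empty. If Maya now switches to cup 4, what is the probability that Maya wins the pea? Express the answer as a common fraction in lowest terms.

1/2

Condition on the true location of the pea.
If it is under either of cups 1 and 2 (prior 1/4 each): that cup was opened and seen not to hold the prize — ruled out; weight (1/4)·0 = 0 each.
If it is under either of cups 3 and 4 (prior 1/4 each): the dealer picks exactly this set with probability 1/3 regardless, and none is the prize; weight (1/4)·(1/3) = 1/12 each.
The weights sum to 1/6.
So P(the pea under cup 4 | the dealer opened cup 1 and cup 2) = (1/12) / (1/6) = 1/2.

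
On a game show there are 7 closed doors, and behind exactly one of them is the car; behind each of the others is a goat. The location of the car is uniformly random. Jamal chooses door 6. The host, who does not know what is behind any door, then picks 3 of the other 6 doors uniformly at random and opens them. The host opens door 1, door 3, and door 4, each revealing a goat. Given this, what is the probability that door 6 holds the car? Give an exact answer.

Because the host chose which doors to open without knowing where the car is, the choice is independent of the prize location. Learning that none of the 3 opened doors holds the car simply rules out those 3 locations and leaves the remaining 4 doors still equally likely by symmetry.
So P(the car behind door 6) = 1/4.

1/4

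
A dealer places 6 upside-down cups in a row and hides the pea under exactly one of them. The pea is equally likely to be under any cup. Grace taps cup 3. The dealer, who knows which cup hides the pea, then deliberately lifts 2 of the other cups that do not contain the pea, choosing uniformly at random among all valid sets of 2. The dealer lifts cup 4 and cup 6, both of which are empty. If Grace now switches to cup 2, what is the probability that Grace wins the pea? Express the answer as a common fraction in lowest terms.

5/18

Consider each possible location of the pea in turn.
If it is under any of cups 1, 2, and 5 (prior 1/6 each): the dealer has 6 equally likely choices, so probability 1/6; weight (1/6)·(1/6) = 1/36 each.
If it is under cup 3 (prior 1/6): the dealer has 10 equally likely choices, so probability 1/10; weight (1/6)·(1/10) = 1/60.
If it is under either of cups 4 and 6 (prior 1/6 each): that cup was opened and seen not to hold the prize — ruled out; weight (1/6)·0 = 0 each.
The weights sum to 1/10.
So P(the pea under cup 2 | the dealer opened cup 4 and cup 6) = (1/36) / (1/10) = 5/18.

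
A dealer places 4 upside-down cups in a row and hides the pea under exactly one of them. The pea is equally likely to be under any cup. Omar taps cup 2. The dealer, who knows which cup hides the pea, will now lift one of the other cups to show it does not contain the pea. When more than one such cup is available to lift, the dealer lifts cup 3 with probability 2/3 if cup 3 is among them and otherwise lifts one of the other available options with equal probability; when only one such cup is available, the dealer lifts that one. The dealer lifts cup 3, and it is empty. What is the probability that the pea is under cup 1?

1/3

Apply Bayes' rule, conditioning on where the pea actually is.
If it is under any of cups 1, 2, and 4 (prior 1/4 each): cup 3 is available, opened with probability 2/3; weight (1/4)·(2/3) = 1/6 each.
If it is under cup 3 (prior 1/4): the dealer opened cup 3, so this case is ruled out; weight (1/4)·0 = 0.
The weights sum to 1/2.
So P(the pea under cup 1 | the dealer opened cup 3) = (1/6) / (1/2) = 1/3.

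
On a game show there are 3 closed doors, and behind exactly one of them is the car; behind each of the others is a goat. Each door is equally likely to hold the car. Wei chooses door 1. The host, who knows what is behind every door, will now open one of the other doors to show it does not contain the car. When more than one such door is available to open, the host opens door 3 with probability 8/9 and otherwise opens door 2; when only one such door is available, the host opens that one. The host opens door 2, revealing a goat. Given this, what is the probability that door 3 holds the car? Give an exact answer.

Apply Bayes' rule, conditioning on where the car actually is.
If it is behind door 1 (prior 1/3): door 3 is available but not opened, probability 1/9; weight (1/3)·(1/9) = 1/27.
If it is behind door 2 (prior 1/3): the host opened door 2, so this case is ruled out; weight (1/3)·0 = 0.
If it is behind door 3 (prior 1/3): only door 2 is available, probability 1; weight (1/3)·1 = 1/3.
The weights sum to 10/27.
So P(the car behind door 3 | the host opened door 2) = (1/3) / (10/27) = 9/10.

9/10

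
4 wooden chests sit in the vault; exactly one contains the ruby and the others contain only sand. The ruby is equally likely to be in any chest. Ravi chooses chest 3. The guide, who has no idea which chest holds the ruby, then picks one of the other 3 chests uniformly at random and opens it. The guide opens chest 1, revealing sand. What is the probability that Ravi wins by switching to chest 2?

1/3

Because the guide chose which chest to open without knowing where the ruby is, the choice is independent of the prize location. Learning that chest 1 does not hold the ruby simply rules out that one location and leaves the remaining 3 chests still equally likely by symmetry.
So P(the ruby in chest 2) = 1/3.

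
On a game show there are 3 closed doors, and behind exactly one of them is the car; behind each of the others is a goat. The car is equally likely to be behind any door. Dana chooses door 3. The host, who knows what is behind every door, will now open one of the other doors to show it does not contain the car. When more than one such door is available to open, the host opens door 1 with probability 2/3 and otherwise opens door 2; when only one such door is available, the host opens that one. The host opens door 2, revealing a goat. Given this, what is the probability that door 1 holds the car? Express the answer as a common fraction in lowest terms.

3/4

Condition on the true location of the car.
If it is behind door 1 (prior 1/3): only door 2 is available, probability 1; weight (1/3)·1 = 1/3.
If it is behind door 2 (prior 1/3): the host opened door 2, so this case is ruled out; weight (1/3)·0 = 0.
If it is behind door 3 (prior 1/3): door 1 is available but not opened, probability 1/3; weight (1/3)·(1/3) = 1/9.
The weights sum to 4/9.
So P(the car behind door 1 | the host opened door 2) = (1/3) / (4/9) = 3/4.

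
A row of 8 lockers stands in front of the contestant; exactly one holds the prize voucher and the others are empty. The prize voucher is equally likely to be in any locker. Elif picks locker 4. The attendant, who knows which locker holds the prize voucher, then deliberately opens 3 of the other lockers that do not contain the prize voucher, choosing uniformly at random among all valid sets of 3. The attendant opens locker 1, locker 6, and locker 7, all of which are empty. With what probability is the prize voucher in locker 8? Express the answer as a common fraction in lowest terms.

Apply Bayes' rule, conditioning on where the prize voucher actually is.
If it is in any of lockers 1, 6, and 7 (prior 1/8 each): that locker was opened and seen not to hold the prize — ruled out; weight (1/8)·0 = 0 each.
If it is in any of lockers 2, 3, 5, and 8 (prior 1/8 each): the attendant has 20 equally likely choices, so probability 1/20; weight (1/8)·(1/20) = 1/160 each.
If it is in locker 4 (prior 1/8): the attendant has 35 equally likely choices, so probability 1/35; weight (1/8)·(1/35) = 1/280.
The weights sum to 1/35.
So P(the prize voucher in locker 8 | the attendant opened locker 1, locker 6, and locker 7) = (1/160) / (1/35) = 7/32.

7/32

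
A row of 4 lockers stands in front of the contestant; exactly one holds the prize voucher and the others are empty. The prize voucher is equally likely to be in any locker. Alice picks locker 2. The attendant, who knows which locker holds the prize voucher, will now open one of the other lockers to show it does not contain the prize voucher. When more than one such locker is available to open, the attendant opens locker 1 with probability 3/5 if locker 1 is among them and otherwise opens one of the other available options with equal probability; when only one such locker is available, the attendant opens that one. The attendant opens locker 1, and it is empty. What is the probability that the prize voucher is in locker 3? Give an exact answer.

1/3

Consider each possible location of the prize voucher in turn.
If it is in locker 1 (prior 1/4): the attendant opened locker 1, so this case is ruled out; weight (1/4)·0 = 0.
If it is in any of lockers 2, 3, and 4 (prior 1/4 each): locker 1 is available, opened with probability 3/5; weight (1/4)·(3/5) = 3/20 each.
The weights sum to 9/20.
So P(the prize voucher in locker 3 | the attendant opened locker 1) = (3/20) / (9/20) = 1/3.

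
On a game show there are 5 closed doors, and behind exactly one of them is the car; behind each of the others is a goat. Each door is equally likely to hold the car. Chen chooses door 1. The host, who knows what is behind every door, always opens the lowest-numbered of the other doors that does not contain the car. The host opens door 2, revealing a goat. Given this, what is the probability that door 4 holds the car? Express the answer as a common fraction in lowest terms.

1/4

Apply Bayes' rule, conditioning on where the car actually is.
If it is behind any of doors 1, 3, 4, and 5 (prior 1/5 each): door 2 is the lowest-numbered option available, probability 1; weight (1/5)·1 = 1/5 each.
If it is behind door 2 (prior 1/5): the host opened door 2, so this case is ruled out; weight (1/5)·0 = 0.
The weights sum to 4/5.
So P(the car behind door 4 | the host opened door 2) = (1/5) / (4/5) = 1/4.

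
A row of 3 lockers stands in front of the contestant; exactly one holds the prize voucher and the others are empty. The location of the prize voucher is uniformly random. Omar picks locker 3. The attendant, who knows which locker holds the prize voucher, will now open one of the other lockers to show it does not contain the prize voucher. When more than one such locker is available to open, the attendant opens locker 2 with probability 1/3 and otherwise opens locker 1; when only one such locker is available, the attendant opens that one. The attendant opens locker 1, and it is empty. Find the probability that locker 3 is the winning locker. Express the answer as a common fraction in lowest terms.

2/5

Apply Bayes' rule, conditioning on where the prize voucher actually is.
If it is in locker 1 (prior 1/3): the attendant opened locker 1, so this case is ruled out; weight (1/3)·0 = 0.
If it is in locker 2 (prior 1/3): only locker 1 is available, probability 1; weight (1/3)·1 = 1/3.
If it is in locker 3 (prior 1/3): locker 2 is available but not opened, probability 2/3; weight (1/3)·(2/3) = 2/9.
The weights sum to 5/9.
So P(the prize voucher in locker 3 | the attendant opened locker 1) = (2/9) / (5/9) = 2/5.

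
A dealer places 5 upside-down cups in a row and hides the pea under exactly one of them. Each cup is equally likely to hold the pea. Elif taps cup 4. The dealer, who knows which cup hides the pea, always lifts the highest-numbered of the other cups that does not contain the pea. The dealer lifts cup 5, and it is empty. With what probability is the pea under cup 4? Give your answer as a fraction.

1/4

Apply Bayes' rule, conditioning on where the pea actually is.
If it is under any of cups 1, 2, 3, and 4 (prior 1/5 each): cup 5 is the highest-numbered option available, probability 1; weight (1/5)·1 = 1/5 each.
If it is under cup 5 (prior 1/5): the dealer opened cup 5, so this case is ruled out; weight (1/5)·0 = 0.
The weights sum to 4/5.
So P(the pea under cup 4 | the dealer opened cup 5) = (1/5) / (4/5) = 1/4.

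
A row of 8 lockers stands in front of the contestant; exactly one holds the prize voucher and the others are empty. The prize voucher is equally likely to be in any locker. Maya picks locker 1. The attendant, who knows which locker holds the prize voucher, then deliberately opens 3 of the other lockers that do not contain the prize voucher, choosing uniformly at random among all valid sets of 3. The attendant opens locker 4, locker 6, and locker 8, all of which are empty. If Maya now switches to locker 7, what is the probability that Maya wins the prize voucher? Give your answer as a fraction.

7/32

Condition on the true location of the prize voucher.
If it is in locker 1 (prior 1/8): the attendant has 35 equally likely choices, so probability 1/35; weight (1/8)·(1/35) = 1/280.
If it is in any of lockers 2, 3, 5, and 7 (prior 1/8 each): the attendant has 20 equally likely choices, so probability 1/20; weight (1/8)·(1/20) = 1/160 each.
If it is in any of lockers 4, 6, and 8 (prior 1/8 each): that locker was opened and seen not to hold the prize — ruled out; weight (1/8)·0 = 0 each.
The weights sum to 1/35.
So P(the prize voucher in locker 7 | the attendant opened locker 4, locker 6, and locker 8) = (1/160) / (1/35) = 7/32.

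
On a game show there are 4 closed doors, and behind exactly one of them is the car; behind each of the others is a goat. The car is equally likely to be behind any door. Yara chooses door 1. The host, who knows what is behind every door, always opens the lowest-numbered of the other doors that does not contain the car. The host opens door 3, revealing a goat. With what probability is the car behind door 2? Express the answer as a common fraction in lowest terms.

1

Consider each possible location of the car in turn.
If it is behind either of doors 1 and 4 (prior 1/4 each): the host would have opened door 2 instead, probability 0; weight (1/4)·0 = 0 each.
If it is behind door 2 (prior 1/4): door 3 is the lowest-numbered option available, probability 1; weight (1/4)·1 = 1/4.
If it is behind door 3 (prior 1/4): the host opened door 3, so this case is ruled out; weight (1/4)·0 = 0.
The weights sum to 1/4.
So P(the car behind door 2 | the host opened door 3) = (1/4) / (1/4) = 1.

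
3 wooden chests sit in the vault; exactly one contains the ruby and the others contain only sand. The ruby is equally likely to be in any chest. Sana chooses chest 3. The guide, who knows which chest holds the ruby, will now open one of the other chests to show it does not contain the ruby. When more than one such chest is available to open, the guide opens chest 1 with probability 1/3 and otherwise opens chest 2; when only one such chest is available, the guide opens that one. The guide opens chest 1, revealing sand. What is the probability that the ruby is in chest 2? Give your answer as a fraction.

Condition on the true location of the ruby.
If it is in chest 1 (prior 1/3): the guide opened chest 1, so this case is ruled out; weight (1/3)·0 = 0.
If it is in chest 2 (prior 1/3): only chest 1 is available, probability 1; weight (1/3)·1 = 1/3.
If it is in chest 3 (prior 1/3): chest 1 is available, opened with probability 1/3; weight (1/3)·(1/3) = 1/9.
The weights sum to 4/9.
So P(the ruby in chest 2 | the guide opened chest 1) = (1/3) / (4/9) = 3/4.

3/4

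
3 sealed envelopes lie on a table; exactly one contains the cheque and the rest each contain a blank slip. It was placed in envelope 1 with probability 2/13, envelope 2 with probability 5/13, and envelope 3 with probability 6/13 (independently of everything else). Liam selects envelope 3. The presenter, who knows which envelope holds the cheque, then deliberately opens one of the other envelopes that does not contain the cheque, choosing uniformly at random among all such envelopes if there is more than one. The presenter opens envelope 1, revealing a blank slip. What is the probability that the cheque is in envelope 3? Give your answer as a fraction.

3/8

Consider each possible location of the cheque in turn.
If it is in envelope 1 (prior 2/13): the presenter opened envelope 1, so this case is ruled out; weight (2/13)·0 = 0.
If it is in envelope 2 (prior 5/13): the presenter has no choice, probability 1; weight (5/13)·1 = 5/13.
If it is in envelope 3 (prior 6/13): the presenter has 2 equally likely choices, so probability 1/2; weight (6/13)·(1/2) = 3/13.
The weights sum to 8/13.
So P(the cheque in envelope 3 | the presenter opened envelope 1) = (3/13) / (8/13) = 3/8.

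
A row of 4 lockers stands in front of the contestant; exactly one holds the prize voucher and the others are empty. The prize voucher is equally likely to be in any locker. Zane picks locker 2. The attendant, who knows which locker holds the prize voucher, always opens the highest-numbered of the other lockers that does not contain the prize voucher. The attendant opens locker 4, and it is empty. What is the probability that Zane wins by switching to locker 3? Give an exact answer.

1/3

Condition on the true location of the prize voucher.
If it is in any of lockers 1, 2, and 3 (prior 1/4 each): locker 4 is the highest-numbered option available, probability 1; weight (1/4)·1 = 1/4 each.
If it is in locker 4 (prior 1/4): the attendant opened locker 4, so this case is ruled out; weight (1/4)·0 = 0.
The weights sum to 3/4.
So P(the prize voucher in locker 3 | the attendant opened locker 4) = (1/4) / (3/4) = 1/3.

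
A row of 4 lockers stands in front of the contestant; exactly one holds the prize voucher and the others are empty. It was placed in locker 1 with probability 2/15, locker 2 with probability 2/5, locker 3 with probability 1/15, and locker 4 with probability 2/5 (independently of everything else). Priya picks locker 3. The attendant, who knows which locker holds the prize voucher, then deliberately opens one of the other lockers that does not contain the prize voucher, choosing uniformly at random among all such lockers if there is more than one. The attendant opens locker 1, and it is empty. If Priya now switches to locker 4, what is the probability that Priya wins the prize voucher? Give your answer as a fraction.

Apply Bayes' rule, conditioning on where the prize voucher actually is.
If it is in locker 1 (prior 2/15): the attendant opened locker 1, so this case is ruled out; weight (2/15)·0 = 0.
If it is in either of lockers 2 and 4 (prior 2/5 each): the attendant has 2 equally likely choices, so probability 1/2; weight (2/5)·(1/2) = 1/5 each.
If it is in locker 3 (prior 1/15): the attendant has 3 equally likely choices, so probability 1/3; weight (1/15)·(1/3) = 1/45.
The weights sum to 19/45.
So P(the prize voucher in locker 4 | the attendant opened locker 1) = (1/5) / (19/45) = 9/19.

9/19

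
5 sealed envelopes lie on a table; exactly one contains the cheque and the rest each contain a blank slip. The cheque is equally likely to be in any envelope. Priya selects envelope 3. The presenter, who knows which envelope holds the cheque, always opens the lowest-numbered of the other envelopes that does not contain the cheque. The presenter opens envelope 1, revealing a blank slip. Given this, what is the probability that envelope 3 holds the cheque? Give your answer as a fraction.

1/4

Condition on the true location of the cheque.
If it is in envelope 1 (prior 1/5): the presenter opened envelope 1, so this case is ruled out; weight (1/5)·0 = 0.
If it is in any of envelopes 2, 3, 4, and 5 (prior 1/5 each): envelope 1 is the lowest-numbered option available, probability 1; weight (1/5)·1 = 1/5 each.
The weights sum to 4/5.
So P(the cheque in envelope 3 | the presenter opened envelope 1) = (1/5) / (4/5) = 1/4.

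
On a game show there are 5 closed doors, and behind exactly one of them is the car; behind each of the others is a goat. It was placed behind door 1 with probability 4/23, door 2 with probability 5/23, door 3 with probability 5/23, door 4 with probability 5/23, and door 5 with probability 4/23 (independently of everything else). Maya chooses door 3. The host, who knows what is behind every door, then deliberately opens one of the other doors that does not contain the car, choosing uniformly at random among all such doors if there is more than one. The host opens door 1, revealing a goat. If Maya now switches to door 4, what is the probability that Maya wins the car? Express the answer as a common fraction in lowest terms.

20/71

Apply Bayes' rule, conditioning on where the car actually is.
If it is behind door 1 (prior 4/23): the host opened door 1, so this case is ruled out; weight (4/23)·0 = 0.
If it is behind either of doors 2 and 4 (prior 5/23 each): the host has 3 equally likely choices, so probability 1/3; weight (5/23)·(1/3) = 5/69 each.
If it is behind door 3 (prior 5/23): the host has 4 equally likely choices, so probability 1/4; weight (5/23)·(1/4) = 5/92.
If it is behind door 5 (prior 4/23): the host has 3 equally likely choices, so probability 1/3; weight (4/23)·(1/3) = 4/69.
The weights sum to 71/276.
So P(the car behind door 4 | the host opened door 1) = (5/69) / (71/276) = 20/71.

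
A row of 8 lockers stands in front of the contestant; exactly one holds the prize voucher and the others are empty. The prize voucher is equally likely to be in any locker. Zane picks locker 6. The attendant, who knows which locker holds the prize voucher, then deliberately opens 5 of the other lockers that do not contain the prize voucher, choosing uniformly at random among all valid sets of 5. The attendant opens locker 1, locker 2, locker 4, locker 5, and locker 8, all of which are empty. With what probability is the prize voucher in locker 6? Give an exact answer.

1/8

Condition on the true location of the prize voucher.
If it is in any of lockers 1, 2, 4, 5, and 8 (prior 1/8 each): that locker was opened and seen not to hold the prize — ruled out; weight (1/8)·0 = 0 each.
If it is in either of lockers 3 and 7 (prior 1/8 each): the attendant has 6 equally likely choices, so probability 1/6; weight (1/8)·(1/6) = 1/48 each.
If it is in locker 6 (prior 1/8): the attendant has 21 equally likely choices, so probability 1/21; weight (1/8)·(1/21) = 1/168.
The weights sum to 1/21.
So P(the prize voucher in locker 6 | the attendant opened locker 1, locker 2, locker 4, locker 5, and locker 8) = (1/168) / (1/21) = 1/8.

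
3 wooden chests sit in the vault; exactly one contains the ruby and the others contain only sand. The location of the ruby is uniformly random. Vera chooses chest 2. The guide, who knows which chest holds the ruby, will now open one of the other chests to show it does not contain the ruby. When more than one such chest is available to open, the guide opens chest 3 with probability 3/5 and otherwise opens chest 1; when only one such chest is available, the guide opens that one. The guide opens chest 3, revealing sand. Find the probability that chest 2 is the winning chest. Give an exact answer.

3/8

Condition on the true location of the ruby.
If it is in chest 1 (prior 1/3): only chest 3 is available, probability 1; weight (1/3)·1 = 1/3.
If it is in chest 2 (prior 1/3): chest 3 is available, opened with probability 3/5; weight (1/3)·(3/5) = 1/5.
If it is in chest 3 (prior 1/3): the guide opened chest 3, so this case is ruled out; weight (1/3)·0 = 0.
The weights sum to 8/15.
So P(the ruby in chest 2 | the guide opened chest 3) = (1/5) / (8/15) = 3/8.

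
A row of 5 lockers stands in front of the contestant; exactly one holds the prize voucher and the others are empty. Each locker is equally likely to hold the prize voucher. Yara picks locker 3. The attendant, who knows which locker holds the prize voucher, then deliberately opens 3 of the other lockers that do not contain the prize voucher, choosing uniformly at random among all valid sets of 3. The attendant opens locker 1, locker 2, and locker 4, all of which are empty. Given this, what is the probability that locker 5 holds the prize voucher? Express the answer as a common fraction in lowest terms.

4/5

Apply Bayes' rule, conditioning on where the prize voucher actually is.
If it is in any of lockers 1, 2, and 4 (prior 1/5 each): that locker was opened and seen not to hold the prize — ruled out; weight (1/5)·0 = 0 each.
If it is in locker 3 (prior 1/5): the attendant has 4 equally likely choices, so probability 1/4; weight (1/5)·(1/4) = 1/20.
If it is in locker 5 (prior 1/5): the attendant has no choice, probability 1; weight (1/5)·1 = 1/5.
The weights sum to 1/4.
So P(the prize voucher in locker 5 | the attendant opened locker 1, locker 2, and locker 4) = (1/5) / (1/4) = 4/5.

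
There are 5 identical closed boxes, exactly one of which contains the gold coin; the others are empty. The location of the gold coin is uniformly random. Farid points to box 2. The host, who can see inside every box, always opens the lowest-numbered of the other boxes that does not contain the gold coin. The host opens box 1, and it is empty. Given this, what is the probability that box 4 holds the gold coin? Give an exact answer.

1/4

Consider each possible location of the gold coin in turn.
If it is in box 1 (prior 1/5): the host opened box 1, so this case is ruled out; weight (1/5)·0 = 0.
If it is in any of boxes 2, 3, 4, and 5 (prior 1/5 each): box 1 is the lowest-numbered option available, probability 1; weight (1/5)·1 = 1/5 each.
The weights sum to 4/5.
So P(the gold coin in box 4 | the host opened box 1) = (1/5) / (4/5) = 1/4.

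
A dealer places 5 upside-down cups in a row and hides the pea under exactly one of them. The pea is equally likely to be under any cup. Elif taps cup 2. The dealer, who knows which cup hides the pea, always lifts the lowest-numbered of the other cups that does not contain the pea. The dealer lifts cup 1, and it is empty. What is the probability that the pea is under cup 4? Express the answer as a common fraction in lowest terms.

Consider each possible location of the pea in turn.
If it is under cup 1 (prior 1/5): the dealer opened cup 1, so this case is ruled out; weight (1/5)·0 = 0.
If it is under any of cups 2, 3, 4, and 5 (prior 1/5 each): cup 1 is the lowest-numbered option available, probability 1; weight (1/5)·1 = 1/5 each.
The weights sum to 4/5.
So P(the pea under cup 4 | the dealer opened cup 1) = (1/5) / (4/5) = 1/4.

1/4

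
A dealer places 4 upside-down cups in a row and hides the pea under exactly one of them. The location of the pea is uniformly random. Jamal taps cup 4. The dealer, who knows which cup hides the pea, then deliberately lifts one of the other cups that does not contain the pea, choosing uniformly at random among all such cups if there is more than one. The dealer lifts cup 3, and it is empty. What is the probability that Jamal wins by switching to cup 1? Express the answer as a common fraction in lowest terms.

3/8

Consider each possible location of the pea in turn.
If it is under either of cups 1 and 2 (prior 1/4 each): the dealer has 2 equally likely choices, so probability 1/2; weight (1/4)·(1/2) = 1/8 each.
If it is under cup 3 (prior 1/4): the dealer opened cup 3, so this case is ruled out; weight (1/4)·0 = 0.
If it is under cup 4 (prior 1/4): the dealer has 3 equally likely choices, so probability 1/3; weight (1/4)·(1/3) = 1/12.
The weights sum to 1/3.
So P(the pea under cup 1 | the dealer opened cup 3) = (1/8) / (1/3) = 3/8.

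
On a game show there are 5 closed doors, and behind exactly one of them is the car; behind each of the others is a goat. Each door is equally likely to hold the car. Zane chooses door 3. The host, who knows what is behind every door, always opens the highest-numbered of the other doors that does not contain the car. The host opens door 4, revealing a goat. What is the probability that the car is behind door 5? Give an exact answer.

1

Consider each possible location of the car in turn.
If it is behind any of doors 1, 2, and 3 (prior 1/5 each): the host would have opened door 5 instead, probability 0; weight (1/5)·0 = 0 each.
If it is behind door 4 (prior 1/5): the host opened door 4, so this case is ruled out; weight (1/5)·0 = 0.
If it is behind door 5 (prior 1/5): door 4 is the highest-numbered option available, probability 1; weight (1/5)·1 = 1/5.
The weights sum to 1/5.
So P(the car behind door 5 | the host opened door 4) = (1/5) / (1/5) = 1.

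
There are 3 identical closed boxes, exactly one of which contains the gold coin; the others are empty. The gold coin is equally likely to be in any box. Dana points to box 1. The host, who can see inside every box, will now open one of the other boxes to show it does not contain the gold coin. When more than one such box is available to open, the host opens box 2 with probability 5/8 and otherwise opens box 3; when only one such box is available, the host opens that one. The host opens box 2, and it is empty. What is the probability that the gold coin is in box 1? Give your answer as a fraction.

Apply Bayes' rule, conditioning on where the gold coin actually is.
If it is in box 1 (prior 1/3): box 2 is available, opened with probability 5/8; weight (1/3)·(5/8) = 5/24.
If it is in box 2 (prior 1/3): the host opened box 2, so this case is ruled out; weight (1/3)·0 = 0.
If it is in box 3 (prior 1/3): only box 2 is available, probability 1; weight (1/3)·1 = 1/3.
The weights sum to 13/24.
So P(the gold coin in box 1 | the host opened box 2) = (5/24) / (13/24) = 5/13.

5/13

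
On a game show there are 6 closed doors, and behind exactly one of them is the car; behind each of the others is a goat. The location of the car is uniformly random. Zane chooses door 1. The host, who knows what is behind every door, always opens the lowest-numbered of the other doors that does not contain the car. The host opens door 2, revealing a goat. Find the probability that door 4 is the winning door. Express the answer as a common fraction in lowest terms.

Condition on the true location of the car.
If it is behind any of doors 1, 3, 4, 5, and 6 (prior 1/6 each): door 2 is the lowest-numbered option available, probability 1; weight (1/6)·1 = 1/6 each.
If it is behind door 2 (prior 1/6): the host opened door 2, so this case is ruled out; weight (1/6)·0 = 0.
The weights sum to 5/6.
So P(the car behind door 4 | the host opened door 2) = (1/6) / (5/6) = 1/5.

1/5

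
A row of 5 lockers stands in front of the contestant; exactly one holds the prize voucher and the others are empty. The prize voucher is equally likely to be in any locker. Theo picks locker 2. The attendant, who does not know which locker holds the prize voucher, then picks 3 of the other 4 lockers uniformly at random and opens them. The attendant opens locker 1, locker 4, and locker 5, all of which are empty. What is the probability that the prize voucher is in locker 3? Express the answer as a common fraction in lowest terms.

1/2

Because the attendant chose which lockers to open without knowing where the prize voucher is, the choice is independent of the prize location. Learning that none of the 3 opened lockers holds the prize voucher simply rules out those 3 locations and leaves the remaining 2 lockers still equally likely by symmetry.
So P(the prize voucher in locker 3) = 1/2.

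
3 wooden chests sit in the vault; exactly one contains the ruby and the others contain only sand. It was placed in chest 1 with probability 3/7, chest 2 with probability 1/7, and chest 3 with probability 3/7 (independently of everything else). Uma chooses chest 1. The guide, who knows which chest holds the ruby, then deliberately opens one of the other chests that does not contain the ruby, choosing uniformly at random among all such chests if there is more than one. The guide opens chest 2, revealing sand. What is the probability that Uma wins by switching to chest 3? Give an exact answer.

Consider each possible location of the ruby in turn.
If it is in chest 1 (prior 3/7): the guide has 2 equally likely choices, so probability 1/2; weight (3/7)·(1/2) = 3/14.
If it is in chest 2 (prior 1/7): the guide opened chest 2, so this case is ruled out; weight (1/7)·0 = 0.
If it is in chest 3 (prior 3/7): the guide has no choice, probability 1; weight (3/7)·1 = 3/7.
The weights sum to 9/14.
So P(the ruby in chest 3 | the guide opened chest 2) = (3/7) / (9/14) = 2/3.

2/3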